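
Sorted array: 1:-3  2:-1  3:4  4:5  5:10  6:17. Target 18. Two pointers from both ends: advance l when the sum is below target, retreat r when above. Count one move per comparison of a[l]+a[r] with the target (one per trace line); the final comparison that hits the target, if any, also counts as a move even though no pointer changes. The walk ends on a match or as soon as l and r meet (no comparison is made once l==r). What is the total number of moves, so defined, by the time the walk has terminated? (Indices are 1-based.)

5 moves

l=1 r=6: -3+17=14 <18, l++
l=2 r=6: -1+17=16 <18, l++
l=3 r=6: 4+17=21 >18, r--
l=3 r=5: 4+10=14 <18, l++
l=4 r=5: 5+10=15 <18, l++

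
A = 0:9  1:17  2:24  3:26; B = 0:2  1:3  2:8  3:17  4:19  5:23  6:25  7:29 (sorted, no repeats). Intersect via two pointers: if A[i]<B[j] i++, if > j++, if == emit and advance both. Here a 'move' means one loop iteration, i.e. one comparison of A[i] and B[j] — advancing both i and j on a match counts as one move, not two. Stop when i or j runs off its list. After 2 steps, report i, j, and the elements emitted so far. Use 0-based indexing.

i=0, j=2, emitted=[]

i=0 j=0: 9>2, j++
i=0 j=1: 9>3, j++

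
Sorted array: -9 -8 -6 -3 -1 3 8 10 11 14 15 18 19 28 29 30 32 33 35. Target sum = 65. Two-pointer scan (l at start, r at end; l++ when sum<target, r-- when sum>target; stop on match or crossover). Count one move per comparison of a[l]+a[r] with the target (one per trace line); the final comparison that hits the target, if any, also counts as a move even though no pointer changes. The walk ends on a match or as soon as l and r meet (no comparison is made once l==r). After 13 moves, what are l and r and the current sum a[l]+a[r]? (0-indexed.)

l=13, r=18, sum=63

[0,18] -9+35=26 <65 → l++
[1,18] -8+35=27 <65 → l++
[2,18] -6+35=29 <65 → l++
[3,18] -3+35=32 <65 → l++
[4,18] -1+35=34 <65 → l++
[5,18] 3+35=38 <65 → l++
[6,18] 8+35=43 <65 → l++
[7,18] 10+35=45 <65 → l++
[8,18] 11+35=46 <65 → l++
[9,18] 14+35=49 <65 → l++
[10,18] 15+35=50 <65 → l++
[11,18] 18+35=53 <65 → l++
[12,18] 19+35=54 <65 → l++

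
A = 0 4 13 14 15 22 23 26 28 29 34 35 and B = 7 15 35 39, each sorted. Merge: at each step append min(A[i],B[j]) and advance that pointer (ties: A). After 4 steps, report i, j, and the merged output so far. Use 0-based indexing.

i=0 j=0: A[i]=0<=B[j]=7 take 0, i++
i=1 j=0: A[i]=4<=B[j]=7 take 4, i++
i=2 j=0: A[i]=13>B[j]=7 take 7, j++
i=2 j=1: A[i]=13<=B[j]=15 take 13, i++

i=3, j=1, merged so far=[0, 4, 7, 13]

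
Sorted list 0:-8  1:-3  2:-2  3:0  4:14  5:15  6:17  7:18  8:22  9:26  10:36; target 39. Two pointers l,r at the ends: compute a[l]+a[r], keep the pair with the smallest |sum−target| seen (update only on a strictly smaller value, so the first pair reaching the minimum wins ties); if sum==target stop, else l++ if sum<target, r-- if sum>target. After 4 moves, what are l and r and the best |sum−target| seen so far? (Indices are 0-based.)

l=4, r=10, best |Δ|=3

l=0 r=10: -8+36=28 d=11 *, l++
l=1 r=10: -3+36=33 d=6 *, l++
l=2 r=10: -2+36=34 d=5 *, l++
l=3 r=10: 0+36=36 d=3 *, l++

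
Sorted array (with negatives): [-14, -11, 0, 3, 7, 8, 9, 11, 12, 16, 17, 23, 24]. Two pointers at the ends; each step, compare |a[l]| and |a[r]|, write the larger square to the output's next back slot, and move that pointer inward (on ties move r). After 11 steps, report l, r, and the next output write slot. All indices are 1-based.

[1,13] |-14|<=|24| out[13]=576 → r--
[1,12] |-14|<=|23| out[12]=529 → r--
[1,11] |-14|<=|17| out[11]=289 → r--
[1,10] |-14|<=|16| out[10]=256 → r--
[1,9] |-14|>|12| out[9]=196 → l++
[2,9] |-11|<=|12| out[8]=144 → r--
[2,8] |-11|<=|11| out[7]=121 → r--
[2,7] |-11|>|9| out[6]=121 → l++
[3,7] |0|<=|9| out[5]=81 → r--
[3,6] |0|<=|8| out[4]=64 → r--
[3,5] |0|<=|7| out[3]=49 → r--

l=3, r=4, next write slot=2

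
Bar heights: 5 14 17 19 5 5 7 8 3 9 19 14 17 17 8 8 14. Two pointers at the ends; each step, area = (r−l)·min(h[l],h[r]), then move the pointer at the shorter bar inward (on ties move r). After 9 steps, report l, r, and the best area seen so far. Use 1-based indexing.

l=4, r=11, best area=210

l=1 r=17: min(5,14)*16=80 best=80 *, l++
l=2 r=17: min(14,14)*15=210 best=210 *, r--
l=2 r=16: min(14,8)*14=112 best=210, r--
l=2 r=15: min(14,8)*13=104 best=210, r--
l=2 r=14: min(14,17)*12=168 best=210, l++
l=3 r=14: min(17,17)*11=187 best=210, r--
l=3 r=13: min(17,17)*10=170 best=210, r--
l=3 r=12: min(17,14)*9=126 best=210, r--
l=3 r=11: min(17,19)*8=136 best=210, l++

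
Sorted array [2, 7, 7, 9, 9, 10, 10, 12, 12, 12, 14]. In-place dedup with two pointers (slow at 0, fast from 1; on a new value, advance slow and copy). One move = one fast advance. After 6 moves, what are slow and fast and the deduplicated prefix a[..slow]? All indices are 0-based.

slow=3, fast=7, prefix=[2, 7, 9, 10]

(s=0,f=1) a[fast]=7≠a[slow]=2 write a[1]=7 → slow++,fast++
(s=1,f=2) a[fast]=7=a[slow] dup → fast++
(s=1,f=3) a[fast]=9≠a[slow]=7 write a[2]=9 → slow++,fast++
(s=2,f=4) a[fast]=9=a[slow] dup → fast++
(s=2,f=5) a[fast]=10≠a[slow]=9 write a[3]=10 → slow++,fast++
(s=3,f=6) a[fast]=10=a[slow] dup → fast++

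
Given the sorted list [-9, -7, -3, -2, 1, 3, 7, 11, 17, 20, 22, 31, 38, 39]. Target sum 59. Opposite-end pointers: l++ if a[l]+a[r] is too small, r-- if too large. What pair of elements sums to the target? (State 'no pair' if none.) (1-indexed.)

(20, 39)

[1,14] -9+39=30 <59 → l++
[2,14] -7+39=32 <59 → l++
[3,14] -3+39=36 <59 → l++
[4,14] -2+39=37 <59 → l++
[5,14] 1+39=40 <59 → l++
[6,14] 3+39=42 <59 → l++
[7,14] 7+39=46 <59 → l++
[8,14] 11+39=50 <59 → l++
[9,14] 17+39=56 <59 → l++
[10,14] 20+39=59 → found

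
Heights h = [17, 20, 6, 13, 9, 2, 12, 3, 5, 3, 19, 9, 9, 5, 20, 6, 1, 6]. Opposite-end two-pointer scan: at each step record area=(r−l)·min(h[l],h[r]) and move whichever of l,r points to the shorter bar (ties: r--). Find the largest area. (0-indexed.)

[0,17] min(17,6)*17=102 best=102 * → r--
[0,16] min(17,1)*16=16 best=102 → r--
[0,15] min(17,6)*15=90 best=102 → r--
[0,14] min(17,20)*14=238 best=238 * → l++
[1,14] min(20,20)*13=260 best=260 * → r--
[1,13] min(20,5)*12=60 best=260 → r--
[1,12] min(20,9)*11=99 best=260 → r--
[1,11] min(20,9)*10=90 best=260 → r--
[1,10] min(20,19)*9=171 best=260 → r--
[1,9] min(20,3)*8=24 best=260 → r--
[1,8] min(20,5)*7=35 best=260 → r--
[1,7] min(20,3)*6=18 best=260 → r--
[1,6] min(20,12)*5=60 best=260 → r--
[1,5] min(20,2)*4=8 best=260 → r--
[1,4] min(20,9)*3=27 best=260 → r--
[1,3] min(20,13)*2=26 best=260 → r--
[1,2] min(20,6)*1=6 best=260 → r--

max area = 260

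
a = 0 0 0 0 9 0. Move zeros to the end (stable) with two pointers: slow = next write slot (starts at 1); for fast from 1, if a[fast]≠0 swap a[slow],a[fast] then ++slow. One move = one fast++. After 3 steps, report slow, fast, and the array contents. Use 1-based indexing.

slow=1 fast=1: a[fast]=0, fast++
slow=1 fast=2: a[fast]=0, fast++
slow=1 fast=3: a[fast]=0, fast++

slow=1, fast=4, a=[0, 0, 0, 0, 9, 0]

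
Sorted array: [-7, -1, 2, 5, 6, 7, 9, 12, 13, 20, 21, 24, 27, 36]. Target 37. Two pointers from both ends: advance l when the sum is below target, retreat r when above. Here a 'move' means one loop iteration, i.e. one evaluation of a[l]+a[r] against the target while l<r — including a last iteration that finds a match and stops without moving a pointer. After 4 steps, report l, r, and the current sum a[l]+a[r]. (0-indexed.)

[0,13] -7+36=29 <37 → l++
[1,13] -1+36=35 <37 → l++
[2,13] 2+36=38 >37 → r--
[2,12] 2+27=29 <37 → l++

l=3, r=12, sum=32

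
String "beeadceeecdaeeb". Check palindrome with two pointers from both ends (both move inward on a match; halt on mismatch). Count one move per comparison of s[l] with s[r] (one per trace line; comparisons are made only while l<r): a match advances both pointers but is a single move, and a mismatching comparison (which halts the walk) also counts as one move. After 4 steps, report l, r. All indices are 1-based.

l=5, r=11

[1,15] 'b'=='b' → l++,r--
[2,14] 'e'=='e' → l++,r--
[3,13] 'e'=='e' → l++,r--
[4,12] 'a'=='a' → l++,r--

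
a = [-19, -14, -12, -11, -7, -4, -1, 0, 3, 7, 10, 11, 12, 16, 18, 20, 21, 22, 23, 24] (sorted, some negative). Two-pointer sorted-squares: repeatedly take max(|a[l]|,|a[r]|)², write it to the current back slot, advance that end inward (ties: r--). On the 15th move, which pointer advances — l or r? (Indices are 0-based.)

r

[0,19] |-19|<=|24| out[19]=576 → r--
[0,18] |-19|<=|23| out[18]=529 → r--
[0,17] |-19|<=|22| out[17]=484 → r--
[0,16] |-19|<=|21| out[16]=441 → r--
[0,15] |-19|<=|20| out[15]=400 → r--
[0,14] |-19|>|18| out[14]=361 → l++
[1,14] |-14|<=|18| out[13]=324 → r--
[1,13] |-14|<=|16| out[12]=256 → r--
[1,12] |-14|>|12| out[11]=196 → l++
[2,12] |-12|<=|12| out[10]=144 → r--
[2,11] |-12|>|11| out[9]=144 → l++
[3,11] |-11|<=|11| out[8]=121 → r--
[3,10] |-11|>|10| out[7]=121 → l++
[4,10] |-7|<=|10| out[6]=100 → r--
[4,9] |-7|<=|7| out[5]=49 → r--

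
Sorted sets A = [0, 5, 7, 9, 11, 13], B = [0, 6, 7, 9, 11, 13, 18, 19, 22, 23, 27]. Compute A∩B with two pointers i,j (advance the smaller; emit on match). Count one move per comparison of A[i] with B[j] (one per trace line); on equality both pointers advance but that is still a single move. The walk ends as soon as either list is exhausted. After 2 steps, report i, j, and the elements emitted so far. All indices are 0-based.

i=0 j=0: 0==0 emit, i++,j++
i=1 j=1: 5<6, i++

i=2, j=1, emitted=[0]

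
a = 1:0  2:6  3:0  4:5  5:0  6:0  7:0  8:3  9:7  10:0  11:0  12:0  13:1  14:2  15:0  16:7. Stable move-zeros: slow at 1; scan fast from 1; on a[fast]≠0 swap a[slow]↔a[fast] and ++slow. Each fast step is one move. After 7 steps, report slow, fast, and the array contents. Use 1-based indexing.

slow=3, fast=8, a=[6, 5, 0, 0, 0, 0, 0, 3, 7, 0, 0, 0, 1, 2, 0, 7]

slow=1 fast=1: a[fast]=0, fast++
slow=1 fast=2: a[fast]=6≠0 swap→a[1]=6, slow++,fast++
slow=2 fast=3: a[fast]=0, fast++
slow=2 fast=4: a[fast]=5≠0 swap→a[2]=5, slow++,fast++
slow=3 fast=5: a[fast]=0, fast++
slow=3 fast=6: a[fast]=0, fast++
slow=3 fast=7: a[fast]=0, fast++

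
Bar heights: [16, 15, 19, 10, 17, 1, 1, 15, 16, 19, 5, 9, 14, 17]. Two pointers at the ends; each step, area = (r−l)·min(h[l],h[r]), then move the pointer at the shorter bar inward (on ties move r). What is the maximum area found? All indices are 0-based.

[0,13] min(16,17)*13=208 best=208 * → l++
[1,13] min(15,17)*12=180 best=208 → l++
[2,13] min(19,17)*11=187 best=208 → r--
[2,12] min(19,14)*10=140 best=208 → r--
[2,11] min(19,9)*9=81 best=208 → r--
[2,10] min(19,5)*8=40 best=208 → r--
[2,9] min(19,19)*7=133 best=208 → r--
[2,8] min(19,16)*6=96 best=208 → r--
[2,7] min(19,15)*5=75 best=208 → r--
[2,6] min(19,1)*4=4 best=208 → r--
[2,5] min(19,1)*3=3 best=208 → r--
[2,4] min(19,17)*2=34 best=208 → r--
[2,3] min(19,10)*1=10 best=208 → r--

max area = 208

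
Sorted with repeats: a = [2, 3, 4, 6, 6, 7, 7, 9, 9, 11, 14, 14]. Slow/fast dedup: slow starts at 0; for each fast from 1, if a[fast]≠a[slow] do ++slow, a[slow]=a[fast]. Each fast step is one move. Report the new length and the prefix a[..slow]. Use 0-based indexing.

length 8; prefix = [2, 3, 4, 6, 7, 9, 11, 14]

slow=0 fast=1: a[fast]=3≠a[slow]=2 write a[1]=3, slow++,fast++
slow=1 fast=2: a[fast]=4≠a[slow]=3 write a[2]=4, slow++,fast++
slow=2 fast=3: a[fast]=6≠a[slow]=4 write a[3]=6, slow++,fast++
slow=3 fast=4: a[fast]=6=a[slow] dup, fast++
slow=3 fast=5: a[fast]=7≠a[slow]=6 write a[4]=7, slow++,fast++
slow=4 fast=6: a[fast]=7=a[slow] dup, fast++
slow=4 fast=7: a[fast]=9≠a[slow]=7 write a[5]=9, slow++,fast++
slow=5 fast=8: a[fast]=9=a[slow] dup, fast++
slow=5 fast=9: a[fast]=11≠a[slow]=9 write a[6]=11, slow++,fast++
slow=6 fast=10: a[fast]=14≠a[slow]=11 write a[7]=14, slow++,fast++
slow=7 fast=11: a[fast]=14=a[slow] dup, fast++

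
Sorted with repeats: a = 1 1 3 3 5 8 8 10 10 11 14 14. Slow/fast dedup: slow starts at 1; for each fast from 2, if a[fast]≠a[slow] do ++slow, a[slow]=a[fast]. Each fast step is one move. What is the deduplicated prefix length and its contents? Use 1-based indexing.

length 7; prefix = [1, 3, 5, 8, 10, 11, 14]

(s=1,f=2) a[fast]=1=a[slow] dup → fast++
(s=1,f=3) a[fast]=3≠a[slow]=1 write a[2]=3 → slow++,fast++
(s=2,f=4) a[fast]=3=a[slow] dup → fast++
(s=2,f=5) a[fast]=5≠a[slow]=3 write a[3]=5 → slow++,fast++
(s=3,f=6) a[fast]=8≠a[slow]=5 write a[4]=8 → slow++,fast++
(s=4,f=7) a[fast]=8=a[slow] dup → fast++
(s=4,f=8) a[fast]=10≠a[slow]=8 write a[5]=10 → slow++,fast++
(s=5,f=9) a[fast]=10=a[slow] dup → fast++
(s=5,f=10) a[fast]=11≠a[slow]=10 write a[6]=11 → slow++,fast++
(s=6,f=11) a[fast]=14≠a[slow]=11 write a[7]=14 → slow++,fast++
(s=7,f=12) a[fast]=14=a[slow] dup → fast++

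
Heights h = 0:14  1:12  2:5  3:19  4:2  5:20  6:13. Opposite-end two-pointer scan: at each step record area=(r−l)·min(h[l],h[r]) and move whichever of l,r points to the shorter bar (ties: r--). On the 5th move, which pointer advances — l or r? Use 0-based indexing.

l

[0,6] min(14,13)*6=78 best=78 * → r--
[0,5] min(14,20)*5=70 best=78 → l++
[1,5] min(12,20)*4=48 best=78 → l++
[2,5] min(5,20)*3=15 best=78 → l++
[3,5] min(19,20)*2=38 best=78 → l++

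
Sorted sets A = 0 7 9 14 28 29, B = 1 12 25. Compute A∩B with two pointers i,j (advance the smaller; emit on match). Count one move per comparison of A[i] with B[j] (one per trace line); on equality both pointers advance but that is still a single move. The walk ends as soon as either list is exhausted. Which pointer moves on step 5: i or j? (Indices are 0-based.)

j

[i=0,j=0] 0<1 → i++
[i=1,j=0] 7>1 → j++
[i=1,j=1] 7<12 → i++
[i=2,j=1] 9<12 → i++
[i=3,j=1] 14>12 → j++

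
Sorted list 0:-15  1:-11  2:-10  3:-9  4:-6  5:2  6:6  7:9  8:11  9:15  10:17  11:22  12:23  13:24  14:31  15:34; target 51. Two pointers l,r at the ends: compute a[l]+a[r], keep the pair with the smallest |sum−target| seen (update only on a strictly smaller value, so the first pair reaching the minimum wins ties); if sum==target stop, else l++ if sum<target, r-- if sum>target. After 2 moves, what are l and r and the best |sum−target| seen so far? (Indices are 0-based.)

l=2, r=15, best |Δ|=28

l=0 r=15: -15+34=19 d=32 *, l++
l=1 r=15: -11+34=23 d=28 *, l++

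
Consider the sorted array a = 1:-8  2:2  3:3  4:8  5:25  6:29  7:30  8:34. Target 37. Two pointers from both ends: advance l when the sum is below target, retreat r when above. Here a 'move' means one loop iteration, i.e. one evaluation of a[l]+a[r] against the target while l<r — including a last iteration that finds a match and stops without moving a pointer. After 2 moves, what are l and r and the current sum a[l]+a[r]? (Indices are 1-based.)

l=3, r=8, sum=37

[1,8] -8+34=26 <37 → l++
[2,8] 2+34=36 <37 → l++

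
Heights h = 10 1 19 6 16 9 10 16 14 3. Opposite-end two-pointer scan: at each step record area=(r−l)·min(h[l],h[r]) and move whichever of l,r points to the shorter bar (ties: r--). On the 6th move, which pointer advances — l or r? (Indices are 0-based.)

[0,9] min(10,3)*9=27 best=27 * → r--
[0,8] min(10,14)*8=80 best=80 * → l++
[1,8] min(1,14)*7=7 best=80 → l++
[2,8] min(19,14)*6=84 best=84 * → r--
[2,7] min(19,16)*5=80 best=84 → r--
[2,6] min(19,10)*4=40 best=84 → r--

r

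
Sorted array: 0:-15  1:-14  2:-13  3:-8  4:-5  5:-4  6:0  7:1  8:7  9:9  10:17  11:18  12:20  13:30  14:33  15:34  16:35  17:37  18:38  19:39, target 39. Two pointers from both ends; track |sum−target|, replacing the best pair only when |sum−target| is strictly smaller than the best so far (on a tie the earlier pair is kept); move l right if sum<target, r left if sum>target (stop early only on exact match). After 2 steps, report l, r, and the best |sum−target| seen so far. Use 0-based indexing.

l=0 r=19: -15+39=24 d=15 *, l++
l=1 r=19: -14+39=25 d=14 *, l++

l=2, r=19, best |Δ|=14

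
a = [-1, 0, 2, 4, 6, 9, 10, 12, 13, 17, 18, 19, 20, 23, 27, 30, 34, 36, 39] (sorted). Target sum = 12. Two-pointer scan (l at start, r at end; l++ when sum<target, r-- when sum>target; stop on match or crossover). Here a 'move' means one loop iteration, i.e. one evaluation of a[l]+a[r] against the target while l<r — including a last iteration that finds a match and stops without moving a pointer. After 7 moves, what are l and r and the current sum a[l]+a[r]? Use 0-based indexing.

[0,18] -1+39=38 >12 → r--
[0,17] -1+36=35 >12 → r--
[0,16] -1+34=33 >12 → r--
[0,15] -1+30=29 >12 → r--
[0,14] -1+27=26 >12 → r--
[0,13] -1+23=22 >12 → r--
[0,12] -1+20=19 >12 → r--

l=0, r=11, sum=18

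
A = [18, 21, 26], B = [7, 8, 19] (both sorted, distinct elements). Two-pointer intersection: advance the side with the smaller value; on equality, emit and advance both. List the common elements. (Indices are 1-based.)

intersection = []

i=1 j=1: 18>7, j++
i=1 j=2: 18>8, j++
i=1 j=3: 18<19, i++
i=2 j=3: 21>19, j++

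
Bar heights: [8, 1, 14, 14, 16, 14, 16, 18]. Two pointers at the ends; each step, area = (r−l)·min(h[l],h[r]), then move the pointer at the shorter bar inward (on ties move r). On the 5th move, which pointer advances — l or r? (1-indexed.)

[1,8] min(8,18)*7=56 best=56 * → l++
[2,8] min(1,18)*6=6 best=56 → l++
[3,8] min(14,18)*5=70 best=70 * → l++
[4,8] min(14,18)*4=56 best=70 → l++
[5,8] min(16,18)*3=48 best=70 → l++

l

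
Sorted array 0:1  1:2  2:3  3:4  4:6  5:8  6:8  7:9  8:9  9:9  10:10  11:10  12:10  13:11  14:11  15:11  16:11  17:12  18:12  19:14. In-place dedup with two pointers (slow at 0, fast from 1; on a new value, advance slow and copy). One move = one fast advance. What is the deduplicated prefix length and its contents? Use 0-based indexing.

slow=0 fast=1: a[fast]=2≠a[slow]=1 write a[1]=2, slow++,fast++
slow=1 fast=2: a[fast]=3≠a[slow]=2 write a[2]=3, slow++,fast++
slow=2 fast=3: a[fast]=4≠a[slow]=3 write a[3]=4, slow++,fast++
slow=3 fast=4: a[fast]=6≠a[slow]=4 write a[4]=6, slow++,fast++
slow=4 fast=5: a[fast]=8≠a[slow]=6 write a[5]=8, slow++,fast++
slow=5 fast=6: a[fast]=8=a[slow] dup, fast++
slow=5 fast=7: a[fast]=9≠a[slow]=8 write a[6]=9, slow++,fast++
slow=6 fast=8: a[fast]=9=a[slow] dup, fast++
slow=6 fast=9: a[fast]=9=a[slow] dup, fast++
slow=6 fast=10: a[fast]=10≠a[slow]=9 write a[7]=10, slow++,fast++
slow=7 fast=11: a[fast]=10=a[slow] dup, fast++
slow=7 fast=12: a[fast]=10=a[slow] dup, fast++
slow=7 fast=13: a[fast]=11≠a[slow]=10 write a[8]=11, slow++,fast++
slow=8 fast=14: a[fast]=11=a[slow] dup, fast++
slow=8 fast=15: a[fast]=11=a[slow] dup, fast++
slow=8 fast=16: a[fast]=11=a[slow] dup, fast++
slow=8 fast=17: a[fast]=12≠a[slow]=11 write a[9]=12, slow++,fast++
slow=9 fast=18: a[fast]=12=a[slow] dup, fast++
slow=9 fast=19: a[fast]=14≠a[slow]=12 write a[10]=14, slow++,fast++

length 11; prefix = [1, 2, 3, 4, 6, 8, 9, 10, 11, 12, 14]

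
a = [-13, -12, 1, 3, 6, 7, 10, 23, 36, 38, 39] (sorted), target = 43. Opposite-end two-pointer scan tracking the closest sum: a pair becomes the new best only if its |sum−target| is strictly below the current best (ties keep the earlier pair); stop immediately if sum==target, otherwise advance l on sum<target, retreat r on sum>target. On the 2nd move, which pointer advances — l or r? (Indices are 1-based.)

[1,11] -13+39=26 d=17 * → l++
[2,11] -12+39=27 d=16 * → l++

l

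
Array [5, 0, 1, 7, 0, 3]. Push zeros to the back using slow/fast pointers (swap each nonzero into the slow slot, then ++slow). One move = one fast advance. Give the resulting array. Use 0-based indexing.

(s=0,f=0) a[fast]=5≠0 swap→a[0]=5 → slow++,fast++
(s=1,f=1) a[fast]=0 → fast++
(s=1,f=2) a[fast]=1≠0 swap→a[1]=1 → slow++,fast++
(s=2,f=3) a[fast]=7≠0 swap→a[2]=7 → slow++,fast++
(s=3,f=4) a[fast]=0 → fast++
(s=3,f=5) a[fast]=3≠0 swap→a[3]=3 → slow++,fast++

[5, 1, 7, 3, 0, 0]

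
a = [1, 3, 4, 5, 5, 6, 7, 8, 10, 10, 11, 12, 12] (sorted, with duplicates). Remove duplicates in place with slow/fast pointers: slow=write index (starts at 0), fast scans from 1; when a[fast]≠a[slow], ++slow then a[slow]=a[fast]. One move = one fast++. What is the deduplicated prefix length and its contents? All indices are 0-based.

(s=0,f=1) a[fast]=3≠a[slow]=1 write a[1]=3 → slow++,fast++
(s=1,f=2) a[fast]=4≠a[slow]=3 write a[2]=4 → slow++,fast++
(s=2,f=3) a[fast]=5≠a[slow]=4 write a[3]=5 → slow++,fast++
(s=3,f=4) a[fast]=5=a[slow] dup → fast++
(s=3,f=5) a[fast]=6≠a[slow]=5 write a[4]=6 → slow++,fast++
(s=4,f=6) a[fast]=7≠a[slow]=6 write a[5]=7 → slow++,fast++
(s=5,f=7) a[fast]=8≠a[slow]=7 write a[6]=8 → slow++,fast++
(s=6,f=8) a[fast]=10≠a[slow]=8 write a[7]=10 → slow++,fast++
(s=7,f=9) a[fast]=10=a[slow] dup → fast++
(s=7,f=10) a[fast]=11≠a[slow]=10 write a[8]=11 → slow++,fast++
(s=8,f=11) a[fast]=12≠a[slow]=11 write a[9]=12 → slow++,fast++
(s=9,f=12) a[fast]=12=a[slow] dup → fast++

length 10; prefix = [1, 3, 4, 5, 6, 7, 8, 10, 11, 12]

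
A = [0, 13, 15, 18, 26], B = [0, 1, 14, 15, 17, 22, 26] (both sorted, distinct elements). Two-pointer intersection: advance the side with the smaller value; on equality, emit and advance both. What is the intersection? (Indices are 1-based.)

intersection = [0, 15, 26]

i=1 j=1: 0==0 emit, i++,j++
i=2 j=2: 13>1, j++
i=2 j=3: 13<14, i++
i=3 j=3: 15>14, j++
i=3 j=4: 15==15 emit, i++,j++
i=4 j=5: 18>17, j++
i=4 j=6: 18<22, i++
i=5 j=6: 26>22, j++
i=5 j=7: 26==26 emit, i++,j++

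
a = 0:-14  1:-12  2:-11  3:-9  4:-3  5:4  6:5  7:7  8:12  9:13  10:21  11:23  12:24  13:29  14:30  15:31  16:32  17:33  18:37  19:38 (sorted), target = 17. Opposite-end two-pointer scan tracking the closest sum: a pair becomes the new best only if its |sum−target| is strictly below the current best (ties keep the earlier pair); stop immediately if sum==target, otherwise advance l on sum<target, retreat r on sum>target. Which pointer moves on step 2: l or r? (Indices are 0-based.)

r

l=0 r=19: -14+38=24 d=7 *, r--
l=0 r=18: -14+37=23 d=6 *, r--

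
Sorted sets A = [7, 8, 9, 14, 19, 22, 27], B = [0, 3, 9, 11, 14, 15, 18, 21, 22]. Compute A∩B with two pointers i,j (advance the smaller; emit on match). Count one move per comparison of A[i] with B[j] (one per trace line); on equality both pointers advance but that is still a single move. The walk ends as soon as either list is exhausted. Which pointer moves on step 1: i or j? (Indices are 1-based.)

i=1 j=1: 7>0, j++

j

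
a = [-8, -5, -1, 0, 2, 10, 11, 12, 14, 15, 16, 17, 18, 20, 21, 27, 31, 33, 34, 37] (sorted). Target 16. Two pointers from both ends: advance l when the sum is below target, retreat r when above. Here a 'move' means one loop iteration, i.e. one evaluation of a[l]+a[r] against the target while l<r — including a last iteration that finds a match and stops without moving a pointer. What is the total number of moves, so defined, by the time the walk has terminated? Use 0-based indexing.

7 moves

l=0 r=19: -8+37=29 >16, r--
l=0 r=18: -8+34=26 >16, r--
l=0 r=17: -8+33=25 >16, r--
l=0 r=16: -8+31=23 >16, r--
l=0 r=15: -8+27=19 >16, r--
l=0 r=14: -8+21=13 <16, l++
l=1 r=14: -5+21=16, found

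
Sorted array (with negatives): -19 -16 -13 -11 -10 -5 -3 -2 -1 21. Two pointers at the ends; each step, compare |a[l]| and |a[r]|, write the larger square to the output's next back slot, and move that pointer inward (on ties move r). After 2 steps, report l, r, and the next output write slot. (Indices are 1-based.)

l=1 r=10: |-19|<=|21| out[10]=441, r--
l=1 r=9: |-19|>|-1| out[9]=361, l++

l=2, r=9, next write slot=8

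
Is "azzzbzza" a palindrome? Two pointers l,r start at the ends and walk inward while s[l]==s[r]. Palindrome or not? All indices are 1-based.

[1,8] 'a'=='a' → l++,r--
[2,7] 'z'=='z' → l++,r--
[3,6] 'z'=='z' → l++,r--
[4,5] 'z'!='b' → stop

not a palindrome (mismatch at 4,5)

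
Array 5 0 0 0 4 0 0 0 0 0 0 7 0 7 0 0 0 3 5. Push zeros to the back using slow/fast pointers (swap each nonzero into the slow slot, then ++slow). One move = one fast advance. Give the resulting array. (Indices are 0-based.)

(s=0,f=0) a[fast]=5≠0 swap→a[0]=5 → slow++,fast++
(s=1,f=1) a[fast]=0 → fast++
(s=1,f=2) a[fast]=0 → fast++
(s=1,f=3) a[fast]=0 → fast++
(s=1,f=4) a[fast]=4≠0 swap→a[1]=4 → slow++,fast++
(s=2,f=5) a[fast]=0 → fast++
(s=2,f=6) a[fast]=0 → fast++
(s=2,f=7) a[fast]=0 → fast++
(s=2,f=8) a[fast]=0 → fast++
(s=2,f=9) a[fast]=0 → fast++
(s=2,f=10) a[fast]=0 → fast++
(s=2,f=11) a[fast]=7≠0 swap→a[2]=7 → slow++,fast++
(s=3,f=12) a[fast]=0 → fast++
(s=3,f=13) a[fast]=7≠0 swap→a[3]=7 → slow++,fast++
(s=4,f=14) a[fast]=0 → fast++
(s=4,f=15) a[fast]=0 → fast++
(s=4,f=16) a[fast]=0 → fast++
(s=4,f=17) a[fast]=3≠0 swap→a[4]=3 → slow++,fast++
(s=5,f=18) a[fast]=5≠0 swap→a[5]=5 → slow++,fast++

[5, 4, 7, 7, 3, 5, 0, 0, 0, 0, 0, 0, 0, 0, 0, 0, 0, 0, 0]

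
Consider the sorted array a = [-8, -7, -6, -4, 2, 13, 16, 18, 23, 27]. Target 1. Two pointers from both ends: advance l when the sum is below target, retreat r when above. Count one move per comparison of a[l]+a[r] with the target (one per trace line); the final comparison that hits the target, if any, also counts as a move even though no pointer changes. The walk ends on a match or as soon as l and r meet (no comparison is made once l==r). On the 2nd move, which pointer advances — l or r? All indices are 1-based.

l=1 r=10: -8+27=19 >1, r--
l=1 r=9: -8+23=15 >1, r--

r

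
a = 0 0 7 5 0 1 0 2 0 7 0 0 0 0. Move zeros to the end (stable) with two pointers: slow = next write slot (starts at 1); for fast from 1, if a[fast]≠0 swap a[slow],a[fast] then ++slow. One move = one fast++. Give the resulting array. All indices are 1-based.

[7, 5, 1, 2, 7, 0, 0, 0, 0, 0, 0, 0, 0, 0]

slow=1 fast=1: a[fast]=0, fast++
slow=1 fast=2: a[fast]=0, fast++
slow=1 fast=3: a[fast]=7≠0 swap→a[1]=7, slow++,fast++
slow=2 fast=4: a[fast]=5≠0 swap→a[2]=5, slow++,fast++
slow=3 fast=5: a[fast]=0, fast++
slow=3 fast=6: a[fast]=1≠0 swap→a[3]=1, slow++,fast++
slow=4 fast=7: a[fast]=0, fast++
slow=4 fast=8: a[fast]=2≠0 swap→a[4]=2, slow++,fast++
slow=5 fast=9: a[fast]=0, fast++
slow=5 fast=10: a[fast]=7≠0 swap→a[5]=7, slow++,fast++
slow=6 fast=11: a[fast]=0, fast++
slow=6 fast=12: a[fast]=0, fast++
slow=6 fast=13: a[fast]=0, fast++
slow=6 fast=14: a[fast]=0, fast++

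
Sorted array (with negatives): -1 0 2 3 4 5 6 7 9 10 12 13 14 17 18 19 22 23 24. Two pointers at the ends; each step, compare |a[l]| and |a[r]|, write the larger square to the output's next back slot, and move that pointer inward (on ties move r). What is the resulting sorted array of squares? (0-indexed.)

l=0 r=18: |-1|<=|24| out[18]=576, r--
l=0 r=17: |-1|<=|23| out[17]=529, r--
l=0 r=16: |-1|<=|22| out[16]=484, r--
l=0 r=15: |-1|<=|19| out[15]=361, r--
l=0 r=14: |-1|<=|18| out[14]=324, r--
l=0 r=13: |-1|<=|17| out[13]=289, r--
l=0 r=12: |-1|<=|14| out[12]=196, r--
l=0 r=11: |-1|<=|13| out[11]=169, r--
l=0 r=10: |-1|<=|12| out[10]=144, r--
l=0 r=9: |-1|<=|10| out[9]=100, r--
l=0 r=8: |-1|<=|9| out[8]=81, r--
l=0 r=7: |-1|<=|7| out[7]=49, r--
l=0 r=6: |-1|<=|6| out[6]=36, r--
l=0 r=5: |-1|<=|5| out[5]=25, r--
l=0 r=4: |-1|<=|4| out[4]=16, r--
l=0 r=3: |-1|<=|3| out[3]=9, r--
l=0 r=2: |-1|<=|2| out[2]=4, r--
l=0 r=1: |-1|>|0| out[1]=1, l++
l=1 r=1: |0|<=|0| out[0]=0, r--

[0, 1, 4, 9, 16, 25, 36, 49, 81, 100, 144, 169, 196, 289, 324, 361, 484, 529, 576]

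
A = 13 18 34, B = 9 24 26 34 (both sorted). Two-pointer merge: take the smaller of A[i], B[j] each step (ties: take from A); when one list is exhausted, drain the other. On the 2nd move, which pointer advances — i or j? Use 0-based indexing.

i

i=0 j=0: A[i]=13>B[j]=9 take 9, j++
i=0 j=1: A[i]=13<=B[j]=24 take 13, i++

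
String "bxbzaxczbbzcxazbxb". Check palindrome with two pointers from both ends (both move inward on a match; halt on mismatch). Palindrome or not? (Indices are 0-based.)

palindrome

l=0 r=17: 'b'=='b', l++,r--
l=1 r=16: 'x'=='x', l++,r--
l=2 r=15: 'b'=='b', l++,r--
l=3 r=14: 'z'=='z', l++,r--
l=4 r=13: 'a'=='a', l++,r--
l=5 r=12: 'x'=='x', l++,r--
l=6 r=11: 'c'=='c', l++,r--
l=7 r=10: 'z'=='z', l++,r--
l=8 r=9: 'b'=='b', l++,r--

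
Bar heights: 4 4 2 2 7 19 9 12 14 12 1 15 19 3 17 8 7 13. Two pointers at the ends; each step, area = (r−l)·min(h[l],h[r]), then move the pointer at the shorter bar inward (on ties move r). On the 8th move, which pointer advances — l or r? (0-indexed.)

r

l=0 r=17: min(4,13)*17=68 best=68 *, l++
l=1 r=17: min(4,13)*16=64 best=68, l++
l=2 r=17: min(2,13)*15=30 best=68, l++
l=3 r=17: min(2,13)*14=28 best=68, l++
l=4 r=17: min(7,13)*13=91 best=91 *, l++
l=5 r=17: min(19,13)*12=156 best=156 *, r--
l=5 r=16: min(19,7)*11=77 best=156, r--
l=5 r=15: min(19,8)*10=80 best=156, r--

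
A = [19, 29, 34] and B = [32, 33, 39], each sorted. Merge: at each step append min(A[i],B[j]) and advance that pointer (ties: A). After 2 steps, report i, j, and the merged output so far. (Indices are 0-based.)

[i=0,j=0] A[i]=19<=B[j]=32 take 19 → i++
[i=1,j=0] A[i]=29<=B[j]=32 take 29 → i++

i=2, j=0, merged so far=[19, 29]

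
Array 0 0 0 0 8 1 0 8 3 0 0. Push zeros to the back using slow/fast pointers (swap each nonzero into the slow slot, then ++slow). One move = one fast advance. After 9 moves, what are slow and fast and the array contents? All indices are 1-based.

(s=1,f=1) a[fast]=0 → fast++
(s=1,f=2) a[fast]=0 → fast++
(s=1,f=3) a[fast]=0 → fast++
(s=1,f=4) a[fast]=0 → fast++
(s=1,f=5) a[fast]=8≠0 swap→a[1]=8 → slow++,fast++
(s=2,f=6) a[fast]=1≠0 swap→a[2]=1 → slow++,fast++
(s=3,f=7) a[fast]=0 → fast++
(s=3,f=8) a[fast]=8≠0 swap→a[3]=8 → slow++,fast++
(s=4,f=9) a[fast]=3≠0 swap→a[4]=3 → slow++,fast++

slow=5, fast=10, a=[8, 1, 8, 3, 0, 0, 0, 0, 0, 0, 0]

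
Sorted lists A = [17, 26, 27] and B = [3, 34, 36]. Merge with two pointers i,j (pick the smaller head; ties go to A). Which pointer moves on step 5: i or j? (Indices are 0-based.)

[i=0,j=0] A[i]=17>B[j]=3 take 3 → j++
[i=0,j=1] A[i]=17<=B[j]=34 take 17 → i++
[i=1,j=1] A[i]=26<=B[j]=34 take 26 → i++
[i=2,j=1] A[i]=27<=B[j]=34 take 27 → i++
[i=3,j=1] A done, take B[j]=34 → j++

j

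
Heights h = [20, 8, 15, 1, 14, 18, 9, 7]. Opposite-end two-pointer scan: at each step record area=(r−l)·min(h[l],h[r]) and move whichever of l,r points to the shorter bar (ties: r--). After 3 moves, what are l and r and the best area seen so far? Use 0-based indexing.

[0,7] min(20,7)*7=49 best=49 * → r--
[0,6] min(20,9)*6=54 best=54 * → r--
[0,5] min(20,18)*5=90 best=90 * → r--

l=0, r=4, best area=90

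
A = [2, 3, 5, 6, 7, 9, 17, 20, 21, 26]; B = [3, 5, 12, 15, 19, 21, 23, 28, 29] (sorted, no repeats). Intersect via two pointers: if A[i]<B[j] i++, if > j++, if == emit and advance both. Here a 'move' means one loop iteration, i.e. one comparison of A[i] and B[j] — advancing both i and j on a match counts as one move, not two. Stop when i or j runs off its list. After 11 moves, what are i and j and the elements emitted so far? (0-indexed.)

i=8, j=5, emitted=[3, 5]

i=0 j=0: 2<3, i++
i=1 j=0: 3==3 emit, i++,j++
i=2 j=1: 5==5 emit, i++,j++
i=3 j=2: 6<12, i++
i=4 j=2: 7<12, i++
i=5 j=2: 9<12, i++
i=6 j=2: 17>12, j++
i=6 j=3: 17>15, j++
i=6 j=4: 17<19, i++
i=7 j=4: 20>19, j++
i=7 j=5: 20<21, i++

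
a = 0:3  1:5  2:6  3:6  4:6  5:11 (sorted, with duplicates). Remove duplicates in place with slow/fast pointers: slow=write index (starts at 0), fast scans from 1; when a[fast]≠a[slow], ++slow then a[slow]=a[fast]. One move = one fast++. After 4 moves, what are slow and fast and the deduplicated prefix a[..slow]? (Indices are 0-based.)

slow=0 fast=1: a[fast]=5≠a[slow]=3 write a[1]=5, slow++,fast++
slow=1 fast=2: a[fast]=6≠a[slow]=5 write a[2]=6, slow++,fast++
slow=2 fast=3: a[fast]=6=a[slow] dup, fast++
slow=2 fast=4: a[fast]=6=a[slow] dup, fast++

slow=2, fast=5, prefix=[3, 5, 6]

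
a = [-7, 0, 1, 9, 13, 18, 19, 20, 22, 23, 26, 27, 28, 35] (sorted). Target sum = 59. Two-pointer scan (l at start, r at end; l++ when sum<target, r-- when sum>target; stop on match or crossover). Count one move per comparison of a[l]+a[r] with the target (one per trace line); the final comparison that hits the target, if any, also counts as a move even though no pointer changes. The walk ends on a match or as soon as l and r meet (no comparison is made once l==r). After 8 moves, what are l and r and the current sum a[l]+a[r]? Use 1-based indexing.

[1,14] -7+35=28 <59 → l++
[2,14] 0+35=35 <59 → l++
[3,14] 1+35=36 <59 → l++
[4,14] 9+35=44 <59 → l++
[5,14] 13+35=48 <59 → l++
[6,14] 18+35=53 <59 → l++
[7,14] 19+35=54 <59 → l++
[8,14] 20+35=55 <59 → l++

l=9, r=14, sum=57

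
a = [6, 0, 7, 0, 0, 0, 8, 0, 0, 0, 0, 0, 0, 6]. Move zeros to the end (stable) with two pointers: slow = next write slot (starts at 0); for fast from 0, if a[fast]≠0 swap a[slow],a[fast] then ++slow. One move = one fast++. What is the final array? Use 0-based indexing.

slow=0 fast=0: a[fast]=6≠0 swap→a[0]=6, slow++,fast++
slow=1 fast=1: a[fast]=0, fast++
slow=1 fast=2: a[fast]=7≠0 swap→a[1]=7, slow++,fast++
slow=2 fast=3: a[fast]=0, fast++
slow=2 fast=4: a[fast]=0, fast++
slow=2 fast=5: a[fast]=0, fast++
slow=2 fast=6: a[fast]=8≠0 swap→a[2]=8, slow++,fast++
slow=3 fast=7: a[fast]=0, fast++
slow=3 fast=8: a[fast]=0, fast++
slow=3 fast=9: a[fast]=0, fast++
slow=3 fast=10: a[fast]=0, fast++
slow=3 fast=11: a[fast]=0, fast++
slow=3 fast=12: a[fast]=0, fast++
slow=3 fast=13: a[fast]=6≠0 swap→a[3]=6, slow++,fast++

[6, 7, 8, 6, 0, 0, 0, 0, 0, 0, 0, 0, 0, 0]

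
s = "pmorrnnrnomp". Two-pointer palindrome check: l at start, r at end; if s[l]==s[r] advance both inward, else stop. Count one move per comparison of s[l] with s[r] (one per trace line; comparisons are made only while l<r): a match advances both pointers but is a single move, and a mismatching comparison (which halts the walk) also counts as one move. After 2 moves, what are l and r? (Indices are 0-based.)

l=2, r=9

[0,11] 'p'=='p' → l++,r--
[1,10] 'm'=='m' → l++,r--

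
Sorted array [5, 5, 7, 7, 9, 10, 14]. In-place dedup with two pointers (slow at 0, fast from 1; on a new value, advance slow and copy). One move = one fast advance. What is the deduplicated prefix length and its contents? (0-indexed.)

length 5; prefix = [5, 7, 9, 10, 14]

(s=0,f=1) a[fast]=5=a[slow] dup → fast++
(s=0,f=2) a[fast]=7≠a[slow]=5 write a[1]=7 → slow++,fast++
(s=1,f=3) a[fast]=7=a[slow] dup → fast++
(s=1,f=4) a[fast]=9≠a[slow]=7 write a[2]=9 → slow++,fast++
(s=2,f=5) a[fast]=10≠a[slow]=9 write a[3]=10 → slow++,fast++
(s=3,f=6) a[fast]=14≠a[slow]=10 write a[4]=14 → slow++,fast++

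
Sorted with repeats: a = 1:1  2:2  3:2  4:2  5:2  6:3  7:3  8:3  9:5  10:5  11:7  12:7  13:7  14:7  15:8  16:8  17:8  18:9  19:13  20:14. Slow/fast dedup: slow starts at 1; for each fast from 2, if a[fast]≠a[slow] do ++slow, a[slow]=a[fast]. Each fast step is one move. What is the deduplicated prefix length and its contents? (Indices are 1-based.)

length 9; prefix = [1, 2, 3, 5, 7, 8, 9, 13, 14]

slow=1 fast=2: a[fast]=2≠a[slow]=1 write a[2]=2, slow++,fast++
slow=2 fast=3: a[fast]=2=a[slow] dup, fast++
slow=2 fast=4: a[fast]=2=a[slow] dup, fast++
slow=2 fast=5: a[fast]=2=a[slow] dup, fast++
slow=2 fast=6: a[fast]=3≠a[slow]=2 write a[3]=3, slow++,fast++
slow=3 fast=7: a[fast]=3=a[slow] dup, fast++
slow=3 fast=8: a[fast]=3=a[slow] dup, fast++
slow=3 fast=9: a[fast]=5≠a[slow]=3 write a[4]=5, slow++,fast++
slow=4 fast=10: a[fast]=5=a[slow] dup, fast++
slow=4 fast=11: a[fast]=7≠a[slow]=5 write a[5]=7, slow++,fast++
slow=5 fast=12: a[fast]=7=a[slow] dup, fast++
slow=5 fast=13: a[fast]=7=a[slow] dup, fast++
slow=5 fast=14: a[fast]=7=a[slow] dup, fast++
slow=5 fast=15: a[fast]=8≠a[slow]=7 write a[6]=8, slow++,fast++
slow=6 fast=16: a[fast]=8=a[slow] dup, fast++
slow=6 fast=17: a[fast]=8=a[slow] dup, fast++
slow=6 fast=18: a[fast]=9≠a[slow]=8 write a[7]=9, slow++,fast++
slow=7 fast=19: a[fast]=13≠a[slow]=9 write a[8]=13, slow++,fast++
slow=8 fast=20: a[fast]=14≠a[slow]=13 write a[9]=14, slow++,fast++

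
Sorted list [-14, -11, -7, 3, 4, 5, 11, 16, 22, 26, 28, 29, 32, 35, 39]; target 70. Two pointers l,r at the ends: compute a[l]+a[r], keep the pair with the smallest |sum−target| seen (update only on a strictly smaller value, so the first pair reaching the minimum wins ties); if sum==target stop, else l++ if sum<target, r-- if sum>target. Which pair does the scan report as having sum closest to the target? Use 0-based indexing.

pair (32, 39) with sum 71 (|Δ|=1)

l=0 r=14: -14+39=25 d=45 *, l++
l=1 r=14: -11+39=28 d=42 *, l++
l=2 r=14: -7+39=32 d=38 *, l++
l=3 r=14: 3+39=42 d=28 *, l++
l=4 r=14: 4+39=43 d=27 *, l++
l=5 r=14: 5+39=44 d=26 *, l++
l=6 r=14: 11+39=50 d=20 *, l++
l=7 r=14: 16+39=55 d=15 *, l++
l=8 r=14: 22+39=61 d=9 *, l++
l=9 r=14: 26+39=65 d=5 *, l++
l=10 r=14: 28+39=67 d=3 *, l++
l=11 r=14: 29+39=68 d=2 *, l++
l=12 r=14: 32+39=71 d=1 *, r--
l=12 r=13: 32+35=67 d=3, l++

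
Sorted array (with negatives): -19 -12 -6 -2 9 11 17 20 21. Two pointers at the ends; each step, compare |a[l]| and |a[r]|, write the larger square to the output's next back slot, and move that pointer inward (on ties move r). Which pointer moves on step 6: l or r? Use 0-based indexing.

r

l=0 r=8: |-19|<=|21| out[8]=441, r--
l=0 r=7: |-19|<=|20| out[7]=400, r--
l=0 r=6: |-19|>|17| out[6]=361, l++
l=1 r=6: |-12|<=|17| out[5]=289, r--
l=1 r=5: |-12|>|11| out[4]=144, l++
l=2 r=5: |-6|<=|11| out[3]=121, r--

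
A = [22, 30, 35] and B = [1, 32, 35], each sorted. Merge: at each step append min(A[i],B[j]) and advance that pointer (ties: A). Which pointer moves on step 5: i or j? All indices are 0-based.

i=0 j=0: A[i]=22>B[j]=1 take 1, j++
i=0 j=1: A[i]=22<=B[j]=32 take 22, i++
i=1 j=1: A[i]=30<=B[j]=32 take 30, i++
i=2 j=1: A[i]=35>B[j]=32 take 32, j++
i=2 j=2: A[i]=35<=B[j]=35 take 35, i++

i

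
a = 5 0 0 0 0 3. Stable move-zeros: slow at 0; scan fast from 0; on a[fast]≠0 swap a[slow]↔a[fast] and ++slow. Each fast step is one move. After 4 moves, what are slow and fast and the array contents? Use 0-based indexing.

slow=1, fast=4, a=[5, 0, 0, 0, 0, 3]

slow=0 fast=0: a[fast]=5≠0 swap→a[0]=5, slow++,fast++
slow=1 fast=1: a[fast]=0, fast++
slow=1 fast=2: a[fast]=0, fast++
slow=1 fast=3: a[fast]=0, fast++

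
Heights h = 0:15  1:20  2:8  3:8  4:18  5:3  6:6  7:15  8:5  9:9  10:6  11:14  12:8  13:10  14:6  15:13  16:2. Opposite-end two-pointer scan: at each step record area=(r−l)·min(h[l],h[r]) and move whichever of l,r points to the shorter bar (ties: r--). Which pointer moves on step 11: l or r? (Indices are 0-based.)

l=0 r=16: min(15,2)*16=32 best=32 *, r--
l=0 r=15: min(15,13)*15=195 best=195 *, r--
l=0 r=14: min(15,6)*14=84 best=195, r--
l=0 r=13: min(15,10)*13=130 best=195, r--
l=0 r=12: min(15,8)*12=96 best=195, r--
l=0 r=11: min(15,14)*11=154 best=195, r--
l=0 r=10: min(15,6)*10=60 best=195, r--
l=0 r=9: min(15,9)*9=81 best=195, r--
l=0 r=8: min(15,5)*8=40 best=195, r--
l=0 r=7: min(15,15)*7=105 best=195, r--
l=0 r=6: min(15,6)*6=36 best=195, r--

r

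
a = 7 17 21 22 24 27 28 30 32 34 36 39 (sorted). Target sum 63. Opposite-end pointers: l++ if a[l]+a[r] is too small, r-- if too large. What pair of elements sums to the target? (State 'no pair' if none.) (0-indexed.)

(24, 39)

l=0 r=11: 7+39=46 <63, l++
l=1 r=11: 17+39=56 <63, l++
l=2 r=11: 21+39=60 <63, l++
l=3 r=11: 22+39=61 <63, l++
l=4 r=11: 24+39=63, found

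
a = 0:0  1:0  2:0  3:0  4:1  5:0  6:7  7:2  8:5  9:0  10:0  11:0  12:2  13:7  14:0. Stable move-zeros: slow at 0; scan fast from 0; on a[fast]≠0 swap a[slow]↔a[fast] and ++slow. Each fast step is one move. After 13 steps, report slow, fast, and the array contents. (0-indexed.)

(s=0,f=0) a[fast]=0 → fast++
(s=0,f=1) a[fast]=0 → fast++
(s=0,f=2) a[fast]=0 → fast++
(s=0,f=3) a[fast]=0 → fast++
(s=0,f=4) a[fast]=1≠0 swap→a[0]=1 → slow++,fast++
(s=1,f=5) a[fast]=0 → fast++
(s=1,f=6) a[fast]=7≠0 swap→a[1]=7 → slow++,fast++
(s=2,f=7) a[fast]=2≠0 swap→a[2]=2 → slow++,fast++
(s=3,f=8) a[fast]=5≠0 swap→a[3]=5 → slow++,fast++
(s=4,f=9) a[fast]=0 → fast++
(s=4,f=10) a[fast]=0 → fast++
(s=4,f=11) a[fast]=0 → fast++
(s=4,f=12) a[fast]=2≠0 swap→a[4]=2 → slow++,fast++

slow=5, fast=13, a=[1, 7, 2, 5, 2, 0, 0, 0, 0, 0, 0, 0, 0, 7, 0]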